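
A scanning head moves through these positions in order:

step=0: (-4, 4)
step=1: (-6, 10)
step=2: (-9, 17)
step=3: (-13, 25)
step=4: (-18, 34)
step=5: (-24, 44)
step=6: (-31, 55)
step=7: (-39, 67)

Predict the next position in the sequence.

Taking differences between consecutive positions: (-2, +6), (-3, +7), (-4, +8), (-5, +9), (-6, +10), (-7, +11), (-8, +12). These grow by (-1, +1) each step.
step 8: (-39, 67) + (-9, +13) → (-48, 80)

(-48, 80)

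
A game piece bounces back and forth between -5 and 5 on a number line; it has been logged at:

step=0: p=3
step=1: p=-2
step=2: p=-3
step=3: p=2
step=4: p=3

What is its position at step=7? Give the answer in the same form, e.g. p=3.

p=2

The value reflects between -5 and 5, moving 5 per step.
  step 5: 3 → -2
  step 6: -2 → -3
  step 7: -3 → 2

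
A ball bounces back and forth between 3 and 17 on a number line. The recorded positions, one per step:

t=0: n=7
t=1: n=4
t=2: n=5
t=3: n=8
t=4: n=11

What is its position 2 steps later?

n=17

The value reflects between 3 and 17, moving 3 per step.
  step 5: 11 → 14
  step 6: 14 → 17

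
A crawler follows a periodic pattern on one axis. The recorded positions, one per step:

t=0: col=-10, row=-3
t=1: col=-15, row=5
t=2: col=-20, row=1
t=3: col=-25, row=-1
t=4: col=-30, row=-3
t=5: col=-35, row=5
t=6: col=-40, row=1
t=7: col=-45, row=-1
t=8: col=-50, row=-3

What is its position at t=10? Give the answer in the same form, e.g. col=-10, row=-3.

Col: linear, -5 per step → -60 at step 10.
Row: cycles through -3, 5, 1, -1 every 4 steps. Step 10 lands at position 2 of the cycle → 1.

col=-60, row=1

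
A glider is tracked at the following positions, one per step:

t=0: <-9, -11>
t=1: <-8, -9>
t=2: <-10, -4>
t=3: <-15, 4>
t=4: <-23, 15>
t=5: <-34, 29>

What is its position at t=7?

<-65, 66>

First differences are <+1, +2>, <-2, +5>, <-5, +8>, <-8, +11>, <-11, +14>; their common second difference is <-3, +3> (constant acceleration).
step 6: <-34, 29> + <-14, +17> → <-48, 46>
step 7: <-48, 46> + <-17, +20> → <-65, 66>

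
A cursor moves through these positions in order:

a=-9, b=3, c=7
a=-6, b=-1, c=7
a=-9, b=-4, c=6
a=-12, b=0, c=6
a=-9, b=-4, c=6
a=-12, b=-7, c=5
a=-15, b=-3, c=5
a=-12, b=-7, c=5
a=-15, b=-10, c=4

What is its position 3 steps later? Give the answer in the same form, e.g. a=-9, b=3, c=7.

a=-18, b=-13, c=3

The moves between consecutive positions are (+3,-4,+0), (-3,-3,-1), (-3,+4,+0), (+3,-4,+0), (-3,-3,-1), (-3,+4,+0), (+3,-4,+0), (-3,-3,-1); they repeat the 3-cycle [(+3,-4,+0), (-3,-3,-1), (-3,+4,+0)].
step 9: apply (-3,+4,+0) → a=-18, b=-6, c=4
step 10: apply (+3,-4,+0) → a=-15, b=-10, c=4
step 11: apply (-3,-3,-1) → a=-18, b=-13, c=3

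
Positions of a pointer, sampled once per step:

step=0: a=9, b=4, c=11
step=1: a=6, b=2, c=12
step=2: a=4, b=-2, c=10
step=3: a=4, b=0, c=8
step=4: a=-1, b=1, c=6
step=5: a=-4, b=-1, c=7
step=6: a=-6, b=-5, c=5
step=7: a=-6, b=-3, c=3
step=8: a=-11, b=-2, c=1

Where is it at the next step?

The moves between consecutive positions are (-3, -2, +1), (-2, -4, -2), (+0, +2, -2), (-5, +1, -2), (-3, -2, +1), (-2, -4, -2), (+0, +2, -2), (-5, +1, -2); they repeat the 4-cycle [(-3, -2, +1), (-2, -4, -2), (+0, +2, -2), (-5, +1, -2)].
step 9: apply (-3, -2, +1) → a=-14, b=-4, c=2

a=-14, b=-4, c=2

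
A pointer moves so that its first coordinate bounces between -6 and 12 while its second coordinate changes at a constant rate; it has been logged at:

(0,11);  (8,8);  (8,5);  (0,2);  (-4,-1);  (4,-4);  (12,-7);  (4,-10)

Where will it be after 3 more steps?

The first coordinate travels 8 per step and bounces off the walls at -6 and 12.
  step 8: 4 → -4
  step 9: -4 → 0
  step 10: 0 → 8
The second coordinate changes by -3 each step: at step 10 it is -19.

(8,-19)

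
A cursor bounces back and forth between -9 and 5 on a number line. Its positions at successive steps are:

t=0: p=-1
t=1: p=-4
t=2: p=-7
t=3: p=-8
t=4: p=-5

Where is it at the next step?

The value travels 3 per step and bounces off the walls at -9 and 5.
  step 5: -5 → -2

p=-2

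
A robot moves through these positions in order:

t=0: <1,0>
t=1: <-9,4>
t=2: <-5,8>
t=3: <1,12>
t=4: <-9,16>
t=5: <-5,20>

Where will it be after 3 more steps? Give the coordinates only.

First: cycles through 1, -9, -5 every 3 steps. Step 8 lands at position 2 of the cycle → -5.
Second: linear, +4 per step → 32 at step 8.

<-5,32>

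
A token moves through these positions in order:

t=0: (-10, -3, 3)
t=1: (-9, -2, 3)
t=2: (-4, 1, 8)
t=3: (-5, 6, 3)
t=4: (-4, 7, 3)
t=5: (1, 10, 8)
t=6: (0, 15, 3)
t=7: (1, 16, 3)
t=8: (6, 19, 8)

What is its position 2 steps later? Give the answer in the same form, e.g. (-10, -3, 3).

(6, 25, 3)

The moves between consecutive positions are (+1, +1, +0), (+5, +3, +5), (-1, +5, -5), (+1, +1, +0), (+5, +3, +5), (-1, +5, -5), (+1, +1, +0), (+5, +3, +5); they repeat the 3-cycle [(+1, +1, +0), (+5, +3, +5), (-1, +5, -5)].
step 9: apply (-1, +5, -5) → (5, 24, 3)
step 10: apply (+1, +1, +0) → (6, 25, 3)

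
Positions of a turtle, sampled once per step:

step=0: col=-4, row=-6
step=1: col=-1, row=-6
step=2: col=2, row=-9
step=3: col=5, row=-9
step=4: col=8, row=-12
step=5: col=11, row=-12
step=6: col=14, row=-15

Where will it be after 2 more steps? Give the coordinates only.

Step-to-step displacements: (+3, +0), (+3, -3), (+3, +0), (+3, -3), (+3, +0), (+3, -3) — a repeating cycle of length 2.
step 7: apply (+3, +0) → col=17, row=-15
step 8: apply (+3, -3) → col=20, row=-18

col=20, row=-18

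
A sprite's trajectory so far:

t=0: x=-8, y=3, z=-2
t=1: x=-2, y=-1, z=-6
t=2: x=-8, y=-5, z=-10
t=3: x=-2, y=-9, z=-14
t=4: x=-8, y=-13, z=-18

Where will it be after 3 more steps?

X: cycles through -8, -2 every 2 steps. Step 7 lands at position 1 of the cycle → -2.
Y: linear, -4 per step → -25 at step 7.
Z: linear, -4 per step → -30 at step 7.

x=-2, y=-25, z=-30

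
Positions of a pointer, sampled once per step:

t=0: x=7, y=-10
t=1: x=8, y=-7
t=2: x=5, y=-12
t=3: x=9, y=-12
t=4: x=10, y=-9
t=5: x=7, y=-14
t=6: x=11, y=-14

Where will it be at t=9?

Differencing gives (+1,+3), (-3,-5), (+4,+0), (+1,+3), (-3,-5), (+4,+0). This is the pattern (+1,+3), (-3,-5), (+4,+0) repeated.
step 7: apply (+1,+3) → x=12, y=-11
step 8: apply (-3,-5) → x=9, y=-16
step 9: apply (+4,+0) → x=13, y=-16

x=13, y=-16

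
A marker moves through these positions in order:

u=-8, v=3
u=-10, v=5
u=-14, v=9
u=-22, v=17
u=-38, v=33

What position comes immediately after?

Consecutive displacements (-2, +2), (-4, +4), (-8, +8), (-16, +16) scale by a factor of 2 each step.
step 5: u=-38, v=33 + (-32, +32) → u=-70, v=65

u=-70, v=65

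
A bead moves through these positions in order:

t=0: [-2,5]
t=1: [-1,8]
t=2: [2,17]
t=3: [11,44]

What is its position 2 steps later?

Consecutive displacements [+1,+3], [+3,+9], [+9,+27] scale by a factor of 3 each step.
step 4: [11,44] + [+27,+81] → [38,125]
step 5: [38,125] + [+81,+243] → [119,368]

[119,368]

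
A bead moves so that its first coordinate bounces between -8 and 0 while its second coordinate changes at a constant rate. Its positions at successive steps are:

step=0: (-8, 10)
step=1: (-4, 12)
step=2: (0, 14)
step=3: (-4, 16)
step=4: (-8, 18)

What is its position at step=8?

The first coordinate reflects between -8 and 0, moving 4 per step.
  step 5: -8 → -4
  step 6: -4 → 0
  step 7: 0 → -4
  step 8: -4 → -8
The second coordinate changes by +2 each step: at step 8 it is 26.

(-8, 26)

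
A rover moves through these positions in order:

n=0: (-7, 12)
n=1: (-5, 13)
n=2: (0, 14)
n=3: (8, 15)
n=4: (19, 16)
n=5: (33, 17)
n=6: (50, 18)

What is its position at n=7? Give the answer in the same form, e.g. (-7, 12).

Successive displacements: (+2, +1), (+5, +1), (+8, +1), (+11, +1), (+14, +1), (+17, +1) — each changes by (+3, +0).
step 7: (50, 18) + (+20, +1) → (70, 19)

(70, 19)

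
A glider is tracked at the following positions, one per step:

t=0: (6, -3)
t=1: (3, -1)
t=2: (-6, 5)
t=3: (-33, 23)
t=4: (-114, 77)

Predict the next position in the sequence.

Step-to-step displacements: (-3, +2), (-9, +6), (-27, +18), (-81, +54); each is 3× the previous.
step 5: (-114, 77) + (-243, +162) → (-357, 239)

(-357, 239)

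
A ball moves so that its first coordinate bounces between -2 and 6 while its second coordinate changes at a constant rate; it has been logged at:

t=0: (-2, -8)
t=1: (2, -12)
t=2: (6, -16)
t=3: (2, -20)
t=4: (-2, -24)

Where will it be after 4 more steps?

The first coordinate reflects between -2 and 6, moving 4 per step.
  step 5: -2 → 2
  step 6: 2 → 6
  step 7: 6 → 2
  step 8: 2 → -2
The second coordinate changes by -4 each step: at step 8 it is -40.

(-2, -40)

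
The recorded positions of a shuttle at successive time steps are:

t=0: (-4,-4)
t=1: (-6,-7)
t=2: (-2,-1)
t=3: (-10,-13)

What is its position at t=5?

The jumps are (-2,-3), (+4,+6), (-8,-12) — a geometric progression with ratio -2.
step 4: (-10,-13) + (+16,+24) → (6,11)
step 5: (6,11) + (-32,-48) → (-26,-37)

(-26,-37)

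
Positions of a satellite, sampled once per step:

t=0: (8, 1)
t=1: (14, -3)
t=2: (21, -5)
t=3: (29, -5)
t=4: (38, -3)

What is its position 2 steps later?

Taking differences between consecutive positions: (+6, -4), (+7, -2), (+8, +0), (+9, +2). These grow by (+1, +2) each step.
step 5: (38, -3) + (+10, +4) → (48, 1)
step 6: (48, 1) + (+11, +6) → (59, 7)

(59, 7)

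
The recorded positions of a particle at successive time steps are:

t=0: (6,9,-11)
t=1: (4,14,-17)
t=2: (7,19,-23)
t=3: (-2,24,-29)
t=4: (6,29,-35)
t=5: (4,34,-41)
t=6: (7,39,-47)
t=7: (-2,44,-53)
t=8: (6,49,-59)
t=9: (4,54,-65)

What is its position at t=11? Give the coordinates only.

The first coordinate repeats the cycle [6, 4, 7, -2] with period 4; step 11 mod 4 = 3, giving -2.
The second coordinate changes by +5 each step, so at step 11 it is 9 + 11·(5) = 64.
The third coordinate changes by -6 each step, so at step 11 it is -11 + 11·(-6) = -77.

(-2,64,-77)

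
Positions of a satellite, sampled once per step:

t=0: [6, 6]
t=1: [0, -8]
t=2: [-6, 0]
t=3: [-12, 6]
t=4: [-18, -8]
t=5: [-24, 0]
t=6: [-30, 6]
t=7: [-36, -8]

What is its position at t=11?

First: linear, -6 per step → -60 at step 11.
Second: cycles through 6, -8, 0 every 3 steps. Step 11 lands at position 2 of the cycle → 0.

[-60, 0]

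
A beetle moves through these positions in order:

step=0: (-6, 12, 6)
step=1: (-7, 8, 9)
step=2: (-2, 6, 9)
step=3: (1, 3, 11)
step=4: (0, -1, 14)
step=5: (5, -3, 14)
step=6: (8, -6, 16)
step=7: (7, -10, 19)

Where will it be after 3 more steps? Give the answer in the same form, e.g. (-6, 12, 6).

(14, -19, 24)

Step-to-step displacements: (-1, -4, +3), (+5, -2, +0), (+3, -3, +2), (-1, -4, +3), (+5, -2, +0), (+3, -3, +2), (-1, -4, +3) — a repeating cycle of length 3.
step 8: apply (+5, -2, +0) → (12, -12, 19)
step 9: apply (+3, -3, +2) → (15, -15, 21)
step 10: apply (-1, -4, +3) → (14, -19, 24)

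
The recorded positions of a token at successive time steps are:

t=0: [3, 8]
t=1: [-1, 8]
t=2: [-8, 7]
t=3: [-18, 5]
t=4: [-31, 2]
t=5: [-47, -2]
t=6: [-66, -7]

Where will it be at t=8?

[-113, -20]

First differences are [-4, +0], [-7, -1], [-10, -2], [-13, -3], [-16, -4], [-19, -5]; their common second difference is [-3, -1] (constant acceleration).
step 7: [-66, -7] + [-22, -6] → [-88, -13]
step 8: [-88, -13] + [-25, -7] → [-113, -20]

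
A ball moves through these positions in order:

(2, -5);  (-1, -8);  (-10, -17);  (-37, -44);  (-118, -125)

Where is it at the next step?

Consecutive displacements (-3, -3), (-9, -9), (-27, -27), (-81, -81) scale by a factor of 3 each step.
step 5: (-118, -125) + (-243, -243) → (-361, -368)

(-361, -368)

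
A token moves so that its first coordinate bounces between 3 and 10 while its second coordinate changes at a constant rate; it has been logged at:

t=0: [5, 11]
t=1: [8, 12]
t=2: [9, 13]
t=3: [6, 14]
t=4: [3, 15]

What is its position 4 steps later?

The first coordinate reflects between 3 and 10, moving 3 per step.
  step 5: 3 → 6
  step 6: 6 → 9
  step 7: 9 → 8
  step 8: 8 → 5
The second coordinate changes by +1 each step: at step 8 it is 19.

[5, 19]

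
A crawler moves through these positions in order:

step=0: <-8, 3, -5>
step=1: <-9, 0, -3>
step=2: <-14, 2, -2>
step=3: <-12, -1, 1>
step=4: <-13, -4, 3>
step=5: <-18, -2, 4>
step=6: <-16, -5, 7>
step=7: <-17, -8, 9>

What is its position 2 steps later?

Step-to-step displacements: <-1, -3, +2>, <-5, +2, +1>, <+2, -3, +3>, <-1, -3, +2>, <-5, +2, +1>, <+2, -3, +3>, <-1, -3, +2> — a repeating cycle of length 3.
step 8: apply <-5, +2, +1> → <-22, -6, 10>
step 9: apply <+2, -3, +3> → <-20, -9, 13>

<-20, -9, 13>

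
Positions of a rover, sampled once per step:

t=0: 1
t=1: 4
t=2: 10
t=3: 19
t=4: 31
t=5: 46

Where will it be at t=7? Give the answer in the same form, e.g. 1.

85

Taking differences between consecutive positions: +3, +6, +9, +12, +15. These grow by +3 each step.
step 6: 46 + 18 → 64
step 7: 64 + 21 → 85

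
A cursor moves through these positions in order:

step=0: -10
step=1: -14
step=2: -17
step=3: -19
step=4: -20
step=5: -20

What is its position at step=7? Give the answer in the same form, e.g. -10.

-17

First differences are -4, -3, -2, -1, +0; their common second difference is +1 (constant acceleration).
step 6: -20 + 1 → -19
step 7: -19 + 2 → -17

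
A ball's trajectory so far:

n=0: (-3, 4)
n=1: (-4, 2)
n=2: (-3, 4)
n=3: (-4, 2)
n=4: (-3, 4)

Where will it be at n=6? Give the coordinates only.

The jumps are (-1, -2), (+1, +2), (-1, -2), (+1, +2) — a geometric progression with ratio -1.
step 5: (-3, 4) + (-1, -2) → (-4, 2)
step 6: (-4, 2) + (+1, +2) → (-3, 4)

(-3, 4)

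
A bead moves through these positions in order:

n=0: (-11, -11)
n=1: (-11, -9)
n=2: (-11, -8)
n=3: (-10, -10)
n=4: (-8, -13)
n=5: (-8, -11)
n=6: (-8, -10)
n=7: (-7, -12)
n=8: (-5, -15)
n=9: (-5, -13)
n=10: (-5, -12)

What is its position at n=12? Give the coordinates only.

Differencing gives (+0, +2), (+0, +1), (+1, -2), (+2, -3), (+0, +2), (+0, +1), (+1, -2), (+2, -3), (+0, +2), (+0, +1). This is the pattern (+0, +2), (+0, +1), (+1, -2), (+2, -3) repeated.
step 11: apply (+1, -2) → (-4, -14)
step 12: apply (+2, -3) → (-2, -17)

(-2, -17)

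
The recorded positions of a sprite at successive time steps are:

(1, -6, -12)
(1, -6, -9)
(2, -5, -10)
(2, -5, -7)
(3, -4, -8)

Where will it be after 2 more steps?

(4, -3, -6)

Step-to-step displacements: (+0, +0, +3), (+1, +1, -1), (+0, +0, +3), (+1, +1, -1) — a repeating cycle of length 2.
step 5: apply (+0, +0, +3) → (3, -4, -5)
step 6: apply (+1, +1, -1) → (4, -3, -6)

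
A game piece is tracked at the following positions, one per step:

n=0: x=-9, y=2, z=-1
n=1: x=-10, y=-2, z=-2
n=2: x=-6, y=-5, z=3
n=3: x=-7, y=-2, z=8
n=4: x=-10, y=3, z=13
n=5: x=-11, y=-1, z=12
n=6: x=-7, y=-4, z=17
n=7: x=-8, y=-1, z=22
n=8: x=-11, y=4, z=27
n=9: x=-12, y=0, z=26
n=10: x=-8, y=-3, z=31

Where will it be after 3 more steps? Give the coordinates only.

x=-13, y=1, z=40

Step-to-step displacements: (-1, -4, -1), (+4, -3, +5), (-1, +3, +5), (-3, +5, +5), (-1, -4, -1), (+4, -3, +5), (-1, +3, +5), (-3, +5, +5), (-1, -4, -1), (+4, -3, +5) — a repeating cycle of length 4.
step 11: apply (-1, +3, +5) → x=-9, y=0, z=36
step 12: apply (-3, +5, +5) → x=-12, y=5, z=41
step 13: apply (-1, -4, -1) → x=-13, y=1, z=40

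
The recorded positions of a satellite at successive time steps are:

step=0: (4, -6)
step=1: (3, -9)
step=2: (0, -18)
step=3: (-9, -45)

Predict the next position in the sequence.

Step-to-step displacements: (-1, -3), (-3, -9), (-9, -27); each is 3× the previous.
step 4: (-9, -45) + (-27, -81) → (-36, -126)

(-36, -126)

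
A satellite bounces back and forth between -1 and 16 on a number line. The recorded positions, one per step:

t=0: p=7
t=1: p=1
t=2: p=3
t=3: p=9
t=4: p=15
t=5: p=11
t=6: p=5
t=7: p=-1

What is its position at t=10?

The value reflects between -1 and 16, moving 6 per step.
  step 8: -1 → 5
  step 9: 5 → 11
  step 10: 11 → 15

p=15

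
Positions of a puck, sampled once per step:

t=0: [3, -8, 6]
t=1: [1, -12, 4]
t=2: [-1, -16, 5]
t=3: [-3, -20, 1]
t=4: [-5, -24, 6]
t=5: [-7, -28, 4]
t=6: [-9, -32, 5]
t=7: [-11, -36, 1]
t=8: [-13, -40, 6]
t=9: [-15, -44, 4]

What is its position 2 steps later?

[-19, -52, 1]

First: linear, -2 per step → -19 at step 11.
Second: linear, -4 per step → -52 at step 11.
Third: cycles through 6, 4, 5, 1 every 4 steps. Step 11 lands at position 3 of the cycle → 1.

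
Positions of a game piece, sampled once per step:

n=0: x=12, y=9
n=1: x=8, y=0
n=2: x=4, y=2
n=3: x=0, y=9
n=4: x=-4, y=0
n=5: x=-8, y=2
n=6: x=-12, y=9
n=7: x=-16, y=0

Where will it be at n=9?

X: linear, -4 per step → -24 at step 9.
Y: cycles through 9, 0, 2 every 3 steps. Step 9 lands at position 0 of the cycle → 9.

x=-24, y=9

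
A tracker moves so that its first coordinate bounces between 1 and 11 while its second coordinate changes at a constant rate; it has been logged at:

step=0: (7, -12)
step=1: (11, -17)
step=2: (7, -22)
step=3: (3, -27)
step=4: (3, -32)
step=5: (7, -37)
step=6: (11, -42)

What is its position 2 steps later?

The first coordinate travels 4 per step and bounces off the walls at 1 and 11.
  step 7: 11 → 7
  step 8: 7 → 3
The second coordinate changes by -5 each step: at step 8 it is -52.

(3, -52)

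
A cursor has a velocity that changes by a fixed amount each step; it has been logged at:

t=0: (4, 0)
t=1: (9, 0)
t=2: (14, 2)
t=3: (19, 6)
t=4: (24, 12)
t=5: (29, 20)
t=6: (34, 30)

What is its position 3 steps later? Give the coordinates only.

Successive displacements: (+5, +0), (+5, +2), (+5, +4), (+5, +6), (+5, +8), (+5, +10) — each changes by (+0, +2).
step 7: (34, 30) + (+5, +12) → (39, 42)
step 8: (39, 42) + (+5, +14) → (44, 56)
step 9: (44, 56) + (+5, +16) → (49, 72)

(49, 72)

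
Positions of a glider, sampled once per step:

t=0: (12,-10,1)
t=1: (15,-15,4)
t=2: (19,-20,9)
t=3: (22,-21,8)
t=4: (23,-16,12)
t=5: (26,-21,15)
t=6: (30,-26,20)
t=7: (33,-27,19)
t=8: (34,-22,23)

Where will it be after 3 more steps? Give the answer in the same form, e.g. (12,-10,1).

(44,-33,30)

The moves between consecutive positions are (+3,-5,+3), (+4,-5,+5), (+3,-1,-1), (+1,+5,+4), (+3,-5,+3), (+4,-5,+5), (+3,-1,-1), (+1,+5,+4); they repeat the 4-cycle [(+3,-5,+3), (+4,-5,+5), (+3,-1,-1), (+1,+5,+4)].
step 9: apply (+3,-5,+3) → (37,-27,26)
step 10: apply (+4,-5,+5) → (41,-32,31)
step 11: apply (+3,-1,-1) → (44,-33,30)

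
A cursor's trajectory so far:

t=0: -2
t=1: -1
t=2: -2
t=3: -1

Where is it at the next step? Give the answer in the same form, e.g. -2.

Step-to-step displacements: +1, -1, +1; each is -1× the previous.
step 4: -1 − 1 → -2

-2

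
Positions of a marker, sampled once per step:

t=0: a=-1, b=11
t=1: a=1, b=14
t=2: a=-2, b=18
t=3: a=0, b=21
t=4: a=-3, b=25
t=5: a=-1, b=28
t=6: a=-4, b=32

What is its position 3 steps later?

The moves between consecutive positions are (+2, +3), (-3, +4), (+2, +3), (-3, +4), (+2, +3), (-3, +4); they repeat the 2-cycle [(+2, +3), (-3, +4)].
step 7: apply (+2, +3) → a=-2, b=35
step 8: apply (-3, +4) → a=-5, b=39
step 9: apply (+2, +3) → a=-3, b=42

a=-3, b=42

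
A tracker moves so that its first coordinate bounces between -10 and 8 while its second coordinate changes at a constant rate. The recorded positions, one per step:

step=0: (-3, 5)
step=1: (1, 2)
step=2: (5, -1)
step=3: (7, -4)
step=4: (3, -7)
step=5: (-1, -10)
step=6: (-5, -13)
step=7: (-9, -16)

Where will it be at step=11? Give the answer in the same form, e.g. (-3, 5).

The first coordinate reflects between -10 and 8, moving 4 per step.
  step 8: -9 → -7
  step 9: -7 → -3
  step 10: -3 → 1
  step 11: 1 → 5
The second coordinate changes by -3 each step: at step 11 it is -28.

(5, -28)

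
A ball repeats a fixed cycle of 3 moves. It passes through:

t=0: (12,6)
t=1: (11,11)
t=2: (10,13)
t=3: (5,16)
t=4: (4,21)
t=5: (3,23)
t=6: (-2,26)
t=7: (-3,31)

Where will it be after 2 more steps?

(-9,36)

The moves between consecutive positions are (-1,+5), (-1,+2), (-5,+3), (-1,+5), (-1,+2), (-5,+3), (-1,+5); they repeat the 3-cycle [(-1,+5), (-1,+2), (-5,+3)].
step 8: apply (-1,+2) → (-4,33)
step 9: apply (-5,+3) → (-9,36)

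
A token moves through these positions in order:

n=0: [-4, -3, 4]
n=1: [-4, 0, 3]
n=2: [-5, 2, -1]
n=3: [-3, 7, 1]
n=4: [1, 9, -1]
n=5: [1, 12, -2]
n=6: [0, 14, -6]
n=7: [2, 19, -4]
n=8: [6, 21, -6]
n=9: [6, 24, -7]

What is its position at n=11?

[7, 31, -9]

Differencing gives [+0, +3, -1], [-1, +2, -4], [+2, +5, +2], [+4, +2, -2], [+0, +3, -1], [-1, +2, -4], [+2, +5, +2], [+4, +2, -2], [+0, +3, -1]. This is the pattern [+0, +3, -1], [-1, +2, -4], [+2, +5, +2], [+4, +2, -2] repeated.
step 10: apply [-1, +2, -4] → [5, 26, -11]
step 11: apply [+2, +5, +2] → [7, 31, -9]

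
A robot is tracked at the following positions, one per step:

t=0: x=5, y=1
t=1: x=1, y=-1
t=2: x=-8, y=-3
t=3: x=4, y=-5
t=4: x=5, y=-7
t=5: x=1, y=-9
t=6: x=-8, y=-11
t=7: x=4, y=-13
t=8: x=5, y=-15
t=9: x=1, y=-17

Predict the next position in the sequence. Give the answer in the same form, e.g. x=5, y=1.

x=-8, y=-19

The x coordinate repeats the cycle [5, 1, -8, 4] with period 4; step 10 mod 4 = 2, giving -8.
The y coordinate changes by -2 each step, so at step 10 it is 1 + 10·(-2) = -19.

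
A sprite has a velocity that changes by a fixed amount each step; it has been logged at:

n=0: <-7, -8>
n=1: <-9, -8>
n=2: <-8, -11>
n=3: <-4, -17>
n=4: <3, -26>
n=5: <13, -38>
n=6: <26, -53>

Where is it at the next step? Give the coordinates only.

Successive displacements: <-2, +0>, <+1, -3>, <+4, -6>, <+7, -9>, <+10, -12>, <+13, -15> — each changes by <+3, -3>.
step 7: <26, -53> + <+16, -18> → <42, -71>

<42, -71>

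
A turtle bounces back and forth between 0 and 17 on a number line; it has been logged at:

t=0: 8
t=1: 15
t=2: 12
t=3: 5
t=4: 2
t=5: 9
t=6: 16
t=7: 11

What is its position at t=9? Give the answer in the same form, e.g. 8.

3

The value reflects between 0 and 17, moving 7 per step.
  step 8: 11 → 4
  step 9: 4 → 3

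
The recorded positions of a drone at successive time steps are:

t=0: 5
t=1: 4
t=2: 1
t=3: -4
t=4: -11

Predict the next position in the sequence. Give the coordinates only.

Taking differences between consecutive positions: -1, -3, -5, -7. These grow by -2 each step.
step 5: -11 − 9 → -20

-20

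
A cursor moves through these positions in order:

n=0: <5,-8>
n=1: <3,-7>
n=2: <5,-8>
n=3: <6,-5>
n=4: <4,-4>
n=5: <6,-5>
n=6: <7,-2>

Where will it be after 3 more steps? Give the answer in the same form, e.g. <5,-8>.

Differencing gives <-2,+1>, <+2,-1>, <+1,+3>, <-2,+1>, <+2,-1>, <+1,+3>. This is the pattern <-2,+1>, <+2,-1>, <+1,+3> repeated.
step 7: apply <-2,+1> → <5,-1>
step 8: apply <+2,-1> → <7,-2>
step 9: apply <+1,+3> → <8,1>

<8,1>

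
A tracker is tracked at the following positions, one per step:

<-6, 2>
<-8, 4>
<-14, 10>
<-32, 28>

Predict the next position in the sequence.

Consecutive displacements <-2, +2>, <-6, +6>, <-18, +18> scale by a factor of 3 each step.
step 4: <-32, 28> + <-54, +54> → <-86, 82>

<-86, 82>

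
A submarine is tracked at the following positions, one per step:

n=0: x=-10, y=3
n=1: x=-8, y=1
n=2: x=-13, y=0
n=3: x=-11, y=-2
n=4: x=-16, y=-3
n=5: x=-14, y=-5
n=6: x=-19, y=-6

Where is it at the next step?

Step-to-step displacements: (+2, -2), (-5, -1), (+2, -2), (-5, -1), (+2, -2), (-5, -1) — a repeating cycle of length 2.
step 7: apply (+2, -2) → x=-17, y=-8

x=-17, y=-8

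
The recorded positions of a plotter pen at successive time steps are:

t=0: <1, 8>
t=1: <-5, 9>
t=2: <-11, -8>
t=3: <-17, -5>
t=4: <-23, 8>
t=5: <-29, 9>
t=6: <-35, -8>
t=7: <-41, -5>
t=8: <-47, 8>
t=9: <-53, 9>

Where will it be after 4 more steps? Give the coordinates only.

<-77, 9>

First: linear, -6 per step → -77 at step 13.
Second: cycles through 8, 9, -8, -5 every 4 steps. Step 13 lands at position 1 of the cycle → 9.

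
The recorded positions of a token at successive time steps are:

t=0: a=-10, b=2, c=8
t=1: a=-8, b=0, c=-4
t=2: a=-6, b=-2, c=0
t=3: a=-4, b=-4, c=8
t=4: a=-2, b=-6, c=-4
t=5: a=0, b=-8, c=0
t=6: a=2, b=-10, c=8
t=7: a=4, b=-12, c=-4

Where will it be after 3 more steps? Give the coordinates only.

a=10, b=-18, c=-4

The a coordinate changes by +2 each step, so at step 10 it is -10 + 10·(2) = 10.
The b coordinate changes by -2 each step, so at step 10 it is 2 + 10·(-2) = -18.
The c coordinate repeats the cycle [8, -4, 0] with period 3; step 10 mod 3 = 1, giving -4.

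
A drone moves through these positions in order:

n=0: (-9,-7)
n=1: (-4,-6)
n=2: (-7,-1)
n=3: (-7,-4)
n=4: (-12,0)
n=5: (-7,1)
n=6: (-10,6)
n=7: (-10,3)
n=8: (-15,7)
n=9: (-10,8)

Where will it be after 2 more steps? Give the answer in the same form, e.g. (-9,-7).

The moves between consecutive positions are (+5,+1), (-3,+5), (+0,-3), (-5,+4), (+5,+1), (-3,+5), (+0,-3), (-5,+4), (+5,+1); they repeat the 4-cycle [(+5,+1), (-3,+5), (+0,-3), (-5,+4)].
step 10: apply (-3,+5) → (-13,13)
step 11: apply (+0,-3) → (-13,10)

(-13,10)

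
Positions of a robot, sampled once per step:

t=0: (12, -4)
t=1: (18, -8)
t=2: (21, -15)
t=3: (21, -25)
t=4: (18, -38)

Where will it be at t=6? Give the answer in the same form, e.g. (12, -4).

(3, -73)

First differences are (+6, -4), (+3, -7), (+0, -10), (-3, -13); their common second difference is (-3, -3) (constant acceleration).
step 5: (18, -38) + (-6, -16) → (12, -54)
step 6: (12, -54) + (-9, -19) → (3, -73)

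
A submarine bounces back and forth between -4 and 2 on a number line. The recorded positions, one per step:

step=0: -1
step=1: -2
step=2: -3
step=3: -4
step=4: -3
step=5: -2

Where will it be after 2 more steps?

0

The value travels 1 per step and bounces off the walls at -4 and 2.
  step 6: -2 → -1
  step 7: -1 → 0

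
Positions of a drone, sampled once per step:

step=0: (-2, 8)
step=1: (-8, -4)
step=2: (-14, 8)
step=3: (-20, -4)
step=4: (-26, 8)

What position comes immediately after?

First: linear, -6 per step → -32 at step 5.
Second: cycles through 8, -4 every 2 steps. Step 5 lands at position 1 of the cycle → -4.

(-32, -4)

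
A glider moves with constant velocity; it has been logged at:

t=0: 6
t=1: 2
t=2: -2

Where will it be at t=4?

-10

Constant displacement of -4 per step.
step 3: -2 − 4 → -6
step 4: -6 − 4 → -10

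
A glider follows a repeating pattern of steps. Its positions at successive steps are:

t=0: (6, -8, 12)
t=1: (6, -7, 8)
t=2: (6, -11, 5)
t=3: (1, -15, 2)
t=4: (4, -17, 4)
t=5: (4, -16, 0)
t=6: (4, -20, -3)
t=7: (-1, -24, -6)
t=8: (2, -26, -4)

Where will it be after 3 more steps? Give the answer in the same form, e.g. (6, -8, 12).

The moves between consecutive positions are (+0, +1, -4), (+0, -4, -3), (-5, -4, -3), (+3, -2, +2), (+0, +1, -4), (+0, -4, -3), (-5, -4, -3), (+3, -2, +2); they repeat the 4-cycle [(+0, +1, -4), (+0, -4, -3), (-5, -4, -3), (+3, -2, +2)].
step 9: apply (+0, +1, -4) → (2, -25, -8)
step 10: apply (+0, -4, -3) → (2, -29, -11)
step 11: apply (-5, -4, -3) → (-3, -33, -14)

(-3, -33, -14)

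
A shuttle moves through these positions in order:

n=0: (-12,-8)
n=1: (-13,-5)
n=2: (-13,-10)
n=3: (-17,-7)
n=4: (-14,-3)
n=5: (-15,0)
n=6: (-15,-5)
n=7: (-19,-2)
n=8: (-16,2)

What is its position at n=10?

(-17,0)

Step-to-step displacements: (-1,+3), (+0,-5), (-4,+3), (+3,+4), (-1,+3), (+0,-5), (-4,+3), (+3,+4) — a repeating cycle of length 4.
step 9: apply (-1,+3) → (-17,5)
step 10: apply (+0,-5) → (-17,0)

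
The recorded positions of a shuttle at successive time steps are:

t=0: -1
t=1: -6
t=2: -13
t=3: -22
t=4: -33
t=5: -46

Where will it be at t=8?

First differences are -5, -7, -9, -11, -13; their common second difference is -2 (constant acceleration).
step 6: -46 − 15 → -61
step 7: -61 − 17 → -78
step 8: -78 − 19 → -97

-97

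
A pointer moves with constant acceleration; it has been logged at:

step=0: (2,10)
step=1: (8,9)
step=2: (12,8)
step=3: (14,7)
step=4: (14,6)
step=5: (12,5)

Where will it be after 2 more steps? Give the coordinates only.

(2,3)

Successive displacements: (+6,-1), (+4,-1), (+2,-1), (+0,-1), (-2,-1) — each changes by (-2,+0).
step 6: (12,5) + (-4,-1) → (8,4)
step 7: (8,4) + (-6,-1) → (2,3)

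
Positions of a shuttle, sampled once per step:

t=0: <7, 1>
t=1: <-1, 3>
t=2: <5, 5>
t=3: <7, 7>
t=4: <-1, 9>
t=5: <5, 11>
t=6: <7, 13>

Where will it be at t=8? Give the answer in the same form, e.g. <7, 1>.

<5, 17>

The first coordinate repeats the cycle [7, -1, 5] with period 3; step 8 mod 3 = 2, giving 5.
The second coordinate changes by +2 each step, so at step 8 it is 1 + 8·(2) = 17.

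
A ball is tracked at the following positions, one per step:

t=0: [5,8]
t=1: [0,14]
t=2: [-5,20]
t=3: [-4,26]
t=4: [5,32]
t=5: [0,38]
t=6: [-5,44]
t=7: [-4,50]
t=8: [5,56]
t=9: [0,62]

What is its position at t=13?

The first coordinate repeats the cycle [5, 0, -5, -4] with period 4; step 13 mod 4 = 1, giving 0.
The second coordinate changes by +6 each step, so at step 13 it is 8 + 13·(6) = 86.

[0,86]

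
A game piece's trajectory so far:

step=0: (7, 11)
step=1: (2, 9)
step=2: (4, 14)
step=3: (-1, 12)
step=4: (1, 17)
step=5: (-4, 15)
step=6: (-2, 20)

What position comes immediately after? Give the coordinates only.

Differencing gives (-5, -2), (+2, +5), (-5, -2), (+2, +5), (-5, -2), (+2, +5). This is the pattern (-5, -2), (+2, +5) repeated.
step 7: apply (-5, -2) → (-7, 18)

(-7, 18)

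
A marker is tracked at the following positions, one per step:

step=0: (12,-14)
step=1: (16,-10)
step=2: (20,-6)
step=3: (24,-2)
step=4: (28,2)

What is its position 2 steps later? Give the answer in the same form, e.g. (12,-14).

The position changes by (+4,+4) every step.
step 5: (28,2) + (+4,+4) → (32,6)
step 6: (32,6) + (+4,+4) → (36,10)

(36,10)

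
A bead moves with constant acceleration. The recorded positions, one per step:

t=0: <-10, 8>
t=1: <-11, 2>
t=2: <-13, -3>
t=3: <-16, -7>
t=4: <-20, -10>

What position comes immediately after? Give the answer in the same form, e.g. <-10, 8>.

<-25, -12>

Taking differences between consecutive positions: <-1, -6>, <-2, -5>, <-3, -4>, <-4, -3>. These grow by <-1, +1> each step.
step 5: <-20, -10> + <-5, -2> → <-25, -12>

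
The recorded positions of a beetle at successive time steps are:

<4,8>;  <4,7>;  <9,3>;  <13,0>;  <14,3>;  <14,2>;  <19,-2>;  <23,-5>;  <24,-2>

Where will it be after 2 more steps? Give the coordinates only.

<29,-7>

Differencing gives <+0,-1>, <+5,-4>, <+4,-3>, <+1,+3>, <+0,-1>, <+5,-4>, <+4,-3>, <+1,+3>. This is the pattern <+0,-1>, <+5,-4>, <+4,-3>, <+1,+3> repeated.
step 9: apply <+0,-1> → <24,-3>
step 10: apply <+5,-4> → <29,-7>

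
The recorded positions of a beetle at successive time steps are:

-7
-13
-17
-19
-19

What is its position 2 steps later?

-13

First differences are -6, -4, -2, +0; their common second difference is +2 (constant acceleration).
step 5: -19 + 2 → -17
step 6: -17 + 4 → -13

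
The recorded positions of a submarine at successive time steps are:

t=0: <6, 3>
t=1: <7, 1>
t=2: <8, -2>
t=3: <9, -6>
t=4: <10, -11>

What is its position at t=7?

<13, -32>

Taking differences between consecutive positions: <+1, -2>, <+1, -3>, <+1, -4>, <+1, -5>. These grow by <+0, -1> each step.
step 5: <10, -11> + <+1, -6> → <11, -17>
step 6: <11, -17> + <+1, -7> → <12, -24>
step 7: <12, -24> + <+1, -8> → <13, -32>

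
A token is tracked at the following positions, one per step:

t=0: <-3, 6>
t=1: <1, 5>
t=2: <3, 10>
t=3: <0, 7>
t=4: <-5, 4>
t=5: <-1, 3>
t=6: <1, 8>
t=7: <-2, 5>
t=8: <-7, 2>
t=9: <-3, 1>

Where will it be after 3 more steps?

The moves between consecutive positions are <+4, -1>, <+2, +5>, <-3, -3>, <-5, -3>, <+4, -1>, <+2, +5>, <-3, -3>, <-5, -3>, <+4, -1>; they repeat the 4-cycle [<+4, -1>, <+2, +5>, <-3, -3>, <-5, -3>].
step 10: apply <+2, +5> → <-1, 6>
step 11: apply <-3, -3> → <-4, 3>
step 12: apply <-5, -3> → <-9, 0>

<-9, 0>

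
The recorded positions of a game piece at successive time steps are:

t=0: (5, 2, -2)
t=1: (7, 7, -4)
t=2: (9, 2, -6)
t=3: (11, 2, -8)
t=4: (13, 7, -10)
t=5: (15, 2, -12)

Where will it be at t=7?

The first coordinate changes by +2 each step, so at step 7 it is 5 + 7·(2) = 19.
The second coordinate repeats the cycle [2, 7, 2] with period 3; step 7 mod 3 = 1, giving 7.
The third coordinate changes by -2 each step, so at step 7 it is -2 + 7·(-2) = -16.

(19, 7, -16)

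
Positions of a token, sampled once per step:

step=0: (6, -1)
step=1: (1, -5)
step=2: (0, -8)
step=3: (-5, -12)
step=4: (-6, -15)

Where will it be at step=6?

The moves between consecutive positions are (-5, -4), (-1, -3), (-5, -4), (-1, -3); they repeat the 2-cycle [(-5, -4), (-1, -3)].
step 5: apply (-5, -4) → (-11, -19)
step 6: apply (-1, -3) → (-12, -22)

(-12, -22)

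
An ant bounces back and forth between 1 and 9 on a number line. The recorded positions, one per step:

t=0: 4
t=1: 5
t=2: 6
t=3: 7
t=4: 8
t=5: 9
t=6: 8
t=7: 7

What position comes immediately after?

The value reflects between 1 and 9, moving 1 per step.
  step 8: 7 → 6

6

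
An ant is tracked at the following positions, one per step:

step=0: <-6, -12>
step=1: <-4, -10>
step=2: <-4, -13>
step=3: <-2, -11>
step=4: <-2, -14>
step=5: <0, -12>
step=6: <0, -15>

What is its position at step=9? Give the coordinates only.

Step-to-step displacements: <+2, +2>, <+0, -3>, <+2, +2>, <+0, -3>, <+2, +2>, <+0, -3> — a repeating cycle of length 2.
step 7: apply <+2, +2> → <2, -13>
step 8: apply <+0, -3> → <2, -16>
step 9: apply <+2, +2> → <4, -14>

<4, -14>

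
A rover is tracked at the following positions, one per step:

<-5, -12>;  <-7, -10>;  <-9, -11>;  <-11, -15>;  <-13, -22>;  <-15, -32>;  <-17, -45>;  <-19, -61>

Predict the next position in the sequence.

<-21, -80>

Successive displacements: <-2, +2>, <-2, -1>, <-2, -4>, <-2, -7>, <-2, -10>, <-2, -13>, <-2, -16> — each changes by <+0, -3>.
step 8: <-19, -61> + <-2, -19> → <-21, -80>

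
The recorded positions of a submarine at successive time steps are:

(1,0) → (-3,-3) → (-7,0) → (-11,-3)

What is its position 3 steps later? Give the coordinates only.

First: linear, -4 per step → -23 at step 6.
Second: cycles through 0, -3 every 2 steps. Step 6 lands at position 0 of the cycle → 0.

(-23,0)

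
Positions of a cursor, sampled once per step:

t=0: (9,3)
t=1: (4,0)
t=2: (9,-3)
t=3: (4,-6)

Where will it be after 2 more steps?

(4,-12)

The first coordinate repeats the cycle [9, 4] with period 2; step 5 mod 2 = 1, giving 4.
The second coordinate changes by -3 each step, so at step 5 it is 3 + 5·(-3) = -12.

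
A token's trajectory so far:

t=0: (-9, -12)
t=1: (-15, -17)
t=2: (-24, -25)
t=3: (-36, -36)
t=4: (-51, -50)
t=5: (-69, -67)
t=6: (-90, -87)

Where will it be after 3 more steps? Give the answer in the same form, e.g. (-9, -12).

Taking differences between consecutive positions: (-6, -5), (-9, -8), (-12, -11), (-15, -14), (-18, -17), (-21, -20). These grow by (-3, -3) each step.
step 7: (-90, -87) + (-24, -23) → (-114, -110)
step 8: (-114, -110) + (-27, -26) → (-141, -136)
step 9: (-141, -136) + (-30, -29) → (-171, -165)

(-171, -165)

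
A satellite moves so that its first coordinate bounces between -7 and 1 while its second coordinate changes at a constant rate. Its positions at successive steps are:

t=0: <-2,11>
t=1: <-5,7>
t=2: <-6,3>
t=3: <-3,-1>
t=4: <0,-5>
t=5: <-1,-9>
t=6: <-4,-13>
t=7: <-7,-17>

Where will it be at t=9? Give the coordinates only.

The first coordinate reflects between -7 and 1, moving 3 per step.
  step 8: -7 → -4
  step 9: -4 → -1
The second coordinate changes by -4 each step: at step 9 it is -25.

<-1,-25>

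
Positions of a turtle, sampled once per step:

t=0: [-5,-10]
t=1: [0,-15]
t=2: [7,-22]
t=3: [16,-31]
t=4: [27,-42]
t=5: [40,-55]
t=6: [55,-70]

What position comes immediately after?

Taking differences between consecutive positions: [+5,-5], [+7,-7], [+9,-9], [+11,-11], [+13,-13], [+15,-15]. These grow by [+2,-2] each step.
step 7: [55,-70] + [+17,-17] → [72,-87]

[72,-87]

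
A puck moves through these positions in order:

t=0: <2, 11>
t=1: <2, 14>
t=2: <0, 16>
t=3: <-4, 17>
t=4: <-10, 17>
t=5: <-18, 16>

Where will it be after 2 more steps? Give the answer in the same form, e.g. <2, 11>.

<-40, 11>

First differences are <+0, +3>, <-2, +2>, <-4, +1>, <-6, +0>, <-8, -1>; their common second difference is <-2, -1> (constant acceleration).
step 6: <-18, 16> + <-10, -2> → <-28, 14>
step 7: <-28, 14> + <-12, -3> → <-40, 11>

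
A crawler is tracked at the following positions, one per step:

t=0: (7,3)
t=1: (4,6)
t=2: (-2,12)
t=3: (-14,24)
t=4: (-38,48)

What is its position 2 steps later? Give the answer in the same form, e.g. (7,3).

(-182,192)

Consecutive displacements (-3,+3), (-6,+6), (-12,+12), (-24,+24) scale by a factor of 2 each step.
step 5: (-38,48) + (-48,+48) → (-86,96)
step 6: (-86,96) + (-96,+96) → (-182,192)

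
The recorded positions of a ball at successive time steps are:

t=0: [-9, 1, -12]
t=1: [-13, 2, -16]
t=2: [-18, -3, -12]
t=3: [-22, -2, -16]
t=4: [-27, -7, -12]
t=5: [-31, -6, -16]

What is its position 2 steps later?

[-40, -10, -16]

Differencing gives [-4, +1, -4], [-5, -5, +4], [-4, +1, -4], [-5, -5, +4], [-4, +1, -4]. This is the pattern [-4, +1, -4], [-5, -5, +4] repeated.
step 6: apply [-5, -5, +4] → [-36, -11, -12]
step 7: apply [-4, +1, -4] → [-40, -10, -16]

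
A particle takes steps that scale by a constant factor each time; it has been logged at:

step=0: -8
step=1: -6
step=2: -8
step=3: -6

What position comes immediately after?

-8

Consecutive displacements +2, -2, +2 scale by a factor of -1 each step.
step 4: -6 − 2 → -8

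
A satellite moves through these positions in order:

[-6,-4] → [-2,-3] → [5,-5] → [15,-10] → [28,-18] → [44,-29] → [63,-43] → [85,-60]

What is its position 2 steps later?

[138,-103]

Taking differences between consecutive positions: [+4,+1], [+7,-2], [+10,-5], [+13,-8], [+16,-11], [+19,-14], [+22,-17]. These grow by [+3,-3] each step.
step 8: [85,-60] + [+25,-20] → [110,-80]
step 9: [110,-80] + [+28,-23] → [138,-103]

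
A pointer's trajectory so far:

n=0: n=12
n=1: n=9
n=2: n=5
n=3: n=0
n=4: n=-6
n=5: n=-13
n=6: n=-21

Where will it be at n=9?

Taking differences between consecutive positions: -3, -4, -5, -6, -7, -8. These grow by -1 each step.
step 7: -21 − 9 → n=-30
step 8: -30 − 10 → n=-40
step 9: -40 − 11 → n=-51

n=-51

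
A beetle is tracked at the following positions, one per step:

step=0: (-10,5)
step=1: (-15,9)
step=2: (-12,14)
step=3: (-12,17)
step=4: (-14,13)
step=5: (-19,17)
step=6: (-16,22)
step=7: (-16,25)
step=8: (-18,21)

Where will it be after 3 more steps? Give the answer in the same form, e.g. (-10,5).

(-20,33)

Differencing gives (-5,+4), (+3,+5), (+0,+3), (-2,-4), (-5,+4), (+3,+5), (+0,+3), (-2,-4). This is the pattern (-5,+4), (+3,+5), (+0,+3), (-2,-4) repeated.
step 9: apply (-5,+4) → (-23,25)
step 10: apply (+3,+5) → (-20,30)
step 11: apply (+0,+3) → (-20,33)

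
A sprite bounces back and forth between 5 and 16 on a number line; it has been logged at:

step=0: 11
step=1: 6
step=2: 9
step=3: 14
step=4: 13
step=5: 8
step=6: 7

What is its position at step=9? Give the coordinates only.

10

The value travels 5 per step and bounces off the walls at 5 and 16.
  step 7: 7 → 12
  step 8: 12 → 15
  step 9: 15 → 10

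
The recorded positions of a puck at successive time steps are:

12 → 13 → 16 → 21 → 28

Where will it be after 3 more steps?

61

First differences are +1, +3, +5, +7; their common second difference is +2 (constant acceleration).
step 5: 28 + 9 → 37
step 6: 37 + 11 → 48
step 7: 48 + 13 → 61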